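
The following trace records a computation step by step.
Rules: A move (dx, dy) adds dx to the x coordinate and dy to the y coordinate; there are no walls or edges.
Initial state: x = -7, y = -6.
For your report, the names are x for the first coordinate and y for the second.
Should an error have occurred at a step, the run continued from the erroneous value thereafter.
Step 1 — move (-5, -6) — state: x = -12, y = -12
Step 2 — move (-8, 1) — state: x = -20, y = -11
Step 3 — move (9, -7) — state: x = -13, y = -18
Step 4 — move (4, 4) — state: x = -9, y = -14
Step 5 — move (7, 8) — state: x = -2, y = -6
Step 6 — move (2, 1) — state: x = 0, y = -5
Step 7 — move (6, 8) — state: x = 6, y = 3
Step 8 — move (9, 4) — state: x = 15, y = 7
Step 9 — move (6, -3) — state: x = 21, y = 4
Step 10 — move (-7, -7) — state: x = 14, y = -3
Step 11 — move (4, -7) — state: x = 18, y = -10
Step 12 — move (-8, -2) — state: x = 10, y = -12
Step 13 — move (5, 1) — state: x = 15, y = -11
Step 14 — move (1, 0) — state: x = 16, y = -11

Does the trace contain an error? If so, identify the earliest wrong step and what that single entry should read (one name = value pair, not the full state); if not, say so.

1. x = -7 + (-5) = -12, y = -6 + (-6) = -12 (same as recorded)
2. x = -12 + (-8) = -20, y = -12 + (1) = -11 (verified)
3. x = -20 + (9) = -11, y = -11 + (-7) = -18 (the recorded entry deviates here)
That makes step 3 the first incorrect line — x = -11 is what it should show.

step 3, x = -11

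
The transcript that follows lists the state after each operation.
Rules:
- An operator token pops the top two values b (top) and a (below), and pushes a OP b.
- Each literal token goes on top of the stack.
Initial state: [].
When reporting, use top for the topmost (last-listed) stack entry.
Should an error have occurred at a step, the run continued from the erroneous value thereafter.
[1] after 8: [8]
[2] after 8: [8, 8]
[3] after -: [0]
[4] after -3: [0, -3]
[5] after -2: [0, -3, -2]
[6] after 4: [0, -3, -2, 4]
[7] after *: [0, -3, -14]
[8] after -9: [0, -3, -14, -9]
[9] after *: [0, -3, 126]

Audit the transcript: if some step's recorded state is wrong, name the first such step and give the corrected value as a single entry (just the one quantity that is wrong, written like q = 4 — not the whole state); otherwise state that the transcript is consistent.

Recomputing the run from the initial state:
step 1: [8]
step 2: [8, 8]
step 3: [0]
step 4: [0, -3]
step 5: [0, -3, -2]
step 6: [0, -3, -2, 4]
step 7: [0, -3, -8]
step 8: [0, -3, -8, -9]
step 9: [0, -3, 72]
The first disagreement with the transcript is at step 7, where the value should be top = -8.

step 7, top = -8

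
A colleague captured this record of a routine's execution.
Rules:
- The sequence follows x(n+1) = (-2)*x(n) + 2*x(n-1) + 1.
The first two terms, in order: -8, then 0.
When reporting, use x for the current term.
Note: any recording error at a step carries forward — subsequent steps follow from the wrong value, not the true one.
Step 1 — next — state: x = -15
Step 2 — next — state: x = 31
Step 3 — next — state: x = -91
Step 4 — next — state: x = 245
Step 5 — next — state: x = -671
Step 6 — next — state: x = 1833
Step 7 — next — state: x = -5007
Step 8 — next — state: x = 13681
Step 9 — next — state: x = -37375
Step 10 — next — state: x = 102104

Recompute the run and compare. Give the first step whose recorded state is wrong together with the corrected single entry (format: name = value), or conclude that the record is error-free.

step 10, x = 102113

Recomputing the run from the initial state:
step 1: x = -15
step 2: x = 31
step 3: x = -91
step 4: x = 245
step 5: x = -671
step 6: x = 1833
step 7: x = -5007
step 8: x = 13681
step 9: x = -37375
step 10: x = 102113
The first disagreement with the record is at step 10, where the value should be x = 102113.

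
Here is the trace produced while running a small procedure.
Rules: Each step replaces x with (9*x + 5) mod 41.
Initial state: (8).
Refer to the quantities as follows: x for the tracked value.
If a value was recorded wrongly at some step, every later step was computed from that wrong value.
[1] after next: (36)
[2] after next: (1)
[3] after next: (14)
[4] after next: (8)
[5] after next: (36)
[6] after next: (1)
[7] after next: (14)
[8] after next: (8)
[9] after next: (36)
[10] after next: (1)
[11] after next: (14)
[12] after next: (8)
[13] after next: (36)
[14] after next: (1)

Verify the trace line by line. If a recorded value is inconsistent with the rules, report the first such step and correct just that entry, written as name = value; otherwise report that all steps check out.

Recomputing the run from the initial state:
step 1: x = 36
step 2: x = 1
step 3: x = 14
step 4: x = 8
step 5: x = 36
step 6: x = 1
step 7: x = 14
step 8: x = 8
step 9: x = 36
step 10: x = 1
step 11: x = 14
step 12: x = 8
step 13: x = 36
step 14: x = 1
This matches the trace at every step.

no error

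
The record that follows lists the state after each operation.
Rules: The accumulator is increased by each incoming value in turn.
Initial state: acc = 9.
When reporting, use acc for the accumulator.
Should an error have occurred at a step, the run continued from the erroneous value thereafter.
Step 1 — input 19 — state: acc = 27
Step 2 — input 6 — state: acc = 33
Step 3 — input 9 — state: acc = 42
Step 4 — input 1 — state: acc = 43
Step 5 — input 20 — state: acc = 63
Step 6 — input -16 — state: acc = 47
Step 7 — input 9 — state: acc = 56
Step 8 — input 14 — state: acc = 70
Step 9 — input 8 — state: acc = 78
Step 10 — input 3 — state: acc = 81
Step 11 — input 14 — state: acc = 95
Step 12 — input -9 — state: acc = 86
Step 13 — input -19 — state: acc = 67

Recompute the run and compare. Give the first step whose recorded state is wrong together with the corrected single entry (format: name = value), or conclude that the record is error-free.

Step 1: acc = 9 + 19 = 28 — the record disagrees here.
The audit stops at step 1: the recorded entry is wrong and should be acc = 28.

step 1, acc = 28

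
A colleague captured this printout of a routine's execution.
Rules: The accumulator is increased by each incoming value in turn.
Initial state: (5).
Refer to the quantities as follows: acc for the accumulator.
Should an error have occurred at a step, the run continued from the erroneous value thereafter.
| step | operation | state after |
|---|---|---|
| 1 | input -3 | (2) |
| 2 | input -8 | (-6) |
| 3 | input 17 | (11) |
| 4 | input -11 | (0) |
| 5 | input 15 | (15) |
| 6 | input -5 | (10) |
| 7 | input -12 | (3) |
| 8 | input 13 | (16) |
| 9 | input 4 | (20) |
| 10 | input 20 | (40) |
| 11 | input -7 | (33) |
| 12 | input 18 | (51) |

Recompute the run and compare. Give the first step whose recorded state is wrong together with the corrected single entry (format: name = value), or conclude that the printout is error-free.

Step 1: acc = 5 + -3 = 2 — verified.
Step 2: acc = 2 + -8 = -6 — consistent with the printout.
Step 3: acc = -6 + 17 = 11 — confirmed correct.
Step 4: acc = 11 + -11 = 0 — same as recorded.
Step 5: acc = 0 + 15 = 15 — exactly as logged.
Step 6: acc = 15 + -5 = 10 — matches.
Step 7: acc = 10 + -12 = -2 — the entry is off here.
So the first discrepancy is step 7, where the right value is acc = -2.

step 7, acc = -2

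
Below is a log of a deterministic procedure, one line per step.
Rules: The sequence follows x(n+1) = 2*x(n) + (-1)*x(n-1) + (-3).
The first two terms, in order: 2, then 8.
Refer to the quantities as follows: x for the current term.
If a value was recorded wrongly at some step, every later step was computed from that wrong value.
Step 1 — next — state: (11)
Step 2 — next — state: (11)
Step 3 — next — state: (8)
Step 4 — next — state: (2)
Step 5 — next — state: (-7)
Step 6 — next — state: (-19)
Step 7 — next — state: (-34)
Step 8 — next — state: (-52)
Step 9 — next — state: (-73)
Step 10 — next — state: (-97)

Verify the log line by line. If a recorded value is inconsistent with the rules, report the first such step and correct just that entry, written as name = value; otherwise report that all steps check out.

no error

Recomputing the run from the initial state:
step 1: x = 11
step 2: x = 11
step 3: x = 8
step 4: x = 2
step 5: x = -7
step 6: x = -19
step 7: x = -34
step 8: x = -52
step 9: x = -73
step 10: x = -97
This matches the log at every step.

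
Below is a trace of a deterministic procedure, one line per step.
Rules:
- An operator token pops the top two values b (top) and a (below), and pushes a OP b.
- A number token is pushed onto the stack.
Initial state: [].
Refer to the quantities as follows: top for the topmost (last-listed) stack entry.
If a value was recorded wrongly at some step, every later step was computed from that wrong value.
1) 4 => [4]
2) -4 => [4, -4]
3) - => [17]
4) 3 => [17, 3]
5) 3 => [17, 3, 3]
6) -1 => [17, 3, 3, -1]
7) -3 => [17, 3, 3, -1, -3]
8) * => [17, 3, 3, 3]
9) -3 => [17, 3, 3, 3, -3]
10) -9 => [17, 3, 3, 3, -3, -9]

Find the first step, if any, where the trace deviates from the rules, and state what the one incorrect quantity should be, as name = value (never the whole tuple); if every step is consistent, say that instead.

step 3, top = 8

Step 1: push 4: top = 4 — same as recorded.
Step 2: push -4: top = -4 — matches.
Step 3: 4 - -4 = 8 — not what was recorded.
First deviation found at step 3; the corrected entry is top = 8.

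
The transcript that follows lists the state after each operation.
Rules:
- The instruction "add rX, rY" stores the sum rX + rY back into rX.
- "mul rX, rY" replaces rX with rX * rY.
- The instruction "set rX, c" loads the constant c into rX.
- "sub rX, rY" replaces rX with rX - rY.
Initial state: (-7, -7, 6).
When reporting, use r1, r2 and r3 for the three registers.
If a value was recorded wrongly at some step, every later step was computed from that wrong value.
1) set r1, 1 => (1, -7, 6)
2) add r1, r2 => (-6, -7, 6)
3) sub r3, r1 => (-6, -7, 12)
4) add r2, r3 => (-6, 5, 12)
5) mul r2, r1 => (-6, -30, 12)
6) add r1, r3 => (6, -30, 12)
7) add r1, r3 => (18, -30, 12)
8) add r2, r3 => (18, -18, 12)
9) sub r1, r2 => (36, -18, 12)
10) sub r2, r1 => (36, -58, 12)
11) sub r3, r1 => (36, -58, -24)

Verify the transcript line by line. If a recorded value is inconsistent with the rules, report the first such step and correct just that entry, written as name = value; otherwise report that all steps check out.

Recomputing the run from the initial state:
step 1: r1 = 1, r2 = -7, r3 = 6
step 2: r1 = -6, r2 = -7, r3 = 6
step 3: r1 = -6, r2 = -7, r3 = 12
step 4: r1 = -6, r2 = 5, r3 = 12
step 5: r1 = -6, r2 = -30, r3 = 12
step 6: r1 = 6, r2 = -30, r3 = 12
step 7: r1 = 18, r2 = -30, r3 = 12
step 8: r1 = 18, r2 = -18, r3 = 12
step 9: r1 = 36, r2 = -18, r3 = 12
step 10: r1 = 36, r2 = -54, r3 = 12
step 11: r1 = 36, r2 = -54, r3 = -24
The first disagreement with the transcript is at step 10, where the value should be r2 = -54.

step 10, r2 = -54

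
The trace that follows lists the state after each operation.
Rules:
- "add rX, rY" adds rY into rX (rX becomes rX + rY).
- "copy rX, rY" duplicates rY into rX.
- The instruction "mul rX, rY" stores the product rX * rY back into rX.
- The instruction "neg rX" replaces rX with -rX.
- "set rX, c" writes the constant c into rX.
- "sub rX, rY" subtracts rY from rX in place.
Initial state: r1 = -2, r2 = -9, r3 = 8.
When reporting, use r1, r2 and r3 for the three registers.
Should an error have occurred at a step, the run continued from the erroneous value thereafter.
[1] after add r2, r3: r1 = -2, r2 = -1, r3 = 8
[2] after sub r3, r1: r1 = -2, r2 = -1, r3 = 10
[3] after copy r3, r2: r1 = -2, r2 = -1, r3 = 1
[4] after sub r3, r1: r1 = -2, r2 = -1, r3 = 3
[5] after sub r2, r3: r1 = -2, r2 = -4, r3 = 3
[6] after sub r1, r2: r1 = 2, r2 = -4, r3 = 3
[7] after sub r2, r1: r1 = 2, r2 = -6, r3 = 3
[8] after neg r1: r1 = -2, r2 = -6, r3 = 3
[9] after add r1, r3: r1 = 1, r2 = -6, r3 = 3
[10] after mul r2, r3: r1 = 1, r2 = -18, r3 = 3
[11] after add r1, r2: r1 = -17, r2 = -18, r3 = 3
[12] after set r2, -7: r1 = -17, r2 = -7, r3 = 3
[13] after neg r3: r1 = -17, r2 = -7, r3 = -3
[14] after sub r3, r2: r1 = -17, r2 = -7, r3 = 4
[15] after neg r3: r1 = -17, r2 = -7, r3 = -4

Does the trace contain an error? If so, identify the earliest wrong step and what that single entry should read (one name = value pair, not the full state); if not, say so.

step 3, r3 = -1

Step 1: r2 = -9 + 8 = -1 — matches.
Step 2: r3 = 8 - -2 = 10 — agrees with the trace.
Step 3: r3 = -1 — the trace has a different value.
Conclusion: step 3 carries the first error; the entry should be r3 = -1.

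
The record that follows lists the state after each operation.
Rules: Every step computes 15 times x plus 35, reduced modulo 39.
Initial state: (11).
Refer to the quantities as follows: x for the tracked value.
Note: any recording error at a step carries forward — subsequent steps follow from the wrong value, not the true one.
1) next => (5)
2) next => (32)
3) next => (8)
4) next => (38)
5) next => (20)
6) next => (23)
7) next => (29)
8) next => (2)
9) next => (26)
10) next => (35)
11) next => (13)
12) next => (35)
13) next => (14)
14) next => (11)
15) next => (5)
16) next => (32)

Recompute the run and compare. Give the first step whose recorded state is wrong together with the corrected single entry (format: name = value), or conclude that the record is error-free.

step 11, x = 14

Recomputing the run from the initial state:
step 1: x = 5
step 2: x = 32
step 3: x = 8
step 4: x = 38
step 5: x = 20
step 6: x = 23
step 7: x = 29
step 8: x = 2
step 9: x = 26
step 10: x = 35
step 11: x = 14
step 12: x = 11
step 13: x = 5
step 14: x = 32
step 15: x = 8
step 16: x = 38
The first disagreement with the record is at step 11, where the value should be x = 14.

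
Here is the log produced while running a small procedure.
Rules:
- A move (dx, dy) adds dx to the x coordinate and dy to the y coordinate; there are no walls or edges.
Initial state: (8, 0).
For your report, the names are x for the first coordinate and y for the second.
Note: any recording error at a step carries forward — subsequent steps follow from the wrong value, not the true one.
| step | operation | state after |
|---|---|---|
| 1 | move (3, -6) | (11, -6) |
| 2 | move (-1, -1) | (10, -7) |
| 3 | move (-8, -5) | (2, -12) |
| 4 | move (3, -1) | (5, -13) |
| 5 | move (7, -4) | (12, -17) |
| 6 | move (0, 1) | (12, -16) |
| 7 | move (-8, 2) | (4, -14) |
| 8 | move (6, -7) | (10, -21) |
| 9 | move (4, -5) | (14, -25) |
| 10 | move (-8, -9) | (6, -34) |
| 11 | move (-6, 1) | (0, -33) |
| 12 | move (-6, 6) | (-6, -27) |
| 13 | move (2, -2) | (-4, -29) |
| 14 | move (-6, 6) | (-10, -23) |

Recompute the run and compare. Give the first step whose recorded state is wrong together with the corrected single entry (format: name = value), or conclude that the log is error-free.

step 9, y = -26

Recomputing the run from the initial state:
step 1: x = 11, y = -6
step 2: x = 10, y = -7
step 3: x = 2, y = -12
step 4: x = 5, y = -13
step 5: x = 12, y = -17
step 6: x = 12, y = -16
step 7: x = 4, y = -14
step 8: x = 10, y = -21
step 9: x = 14, y = -26
step 10: x = 6, y = -35
step 11: x = 0, y = -34
step 12: x = -6, y = -28
step 13: x = -4, y = -30
step 14: x = -10, y = -24
The first disagreement with the log is at step 9, where the value should be y = -26.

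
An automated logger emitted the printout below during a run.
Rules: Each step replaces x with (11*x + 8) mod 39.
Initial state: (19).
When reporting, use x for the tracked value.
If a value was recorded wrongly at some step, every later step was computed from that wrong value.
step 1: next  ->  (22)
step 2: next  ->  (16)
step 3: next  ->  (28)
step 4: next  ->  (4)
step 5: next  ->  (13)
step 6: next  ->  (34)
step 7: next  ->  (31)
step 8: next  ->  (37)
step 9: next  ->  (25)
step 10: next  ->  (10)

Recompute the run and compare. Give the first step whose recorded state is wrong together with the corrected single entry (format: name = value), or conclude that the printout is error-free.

no error

Recomputing the run from the initial state:
step 1: x = 22
step 2: x = 16
step 3: x = 28
step 4: x = 4
step 5: x = 13
step 6: x = 34
step 7: x = 31
step 8: x = 37
step 9: x = 25
step 10: x = 10
This matches the printout at every step.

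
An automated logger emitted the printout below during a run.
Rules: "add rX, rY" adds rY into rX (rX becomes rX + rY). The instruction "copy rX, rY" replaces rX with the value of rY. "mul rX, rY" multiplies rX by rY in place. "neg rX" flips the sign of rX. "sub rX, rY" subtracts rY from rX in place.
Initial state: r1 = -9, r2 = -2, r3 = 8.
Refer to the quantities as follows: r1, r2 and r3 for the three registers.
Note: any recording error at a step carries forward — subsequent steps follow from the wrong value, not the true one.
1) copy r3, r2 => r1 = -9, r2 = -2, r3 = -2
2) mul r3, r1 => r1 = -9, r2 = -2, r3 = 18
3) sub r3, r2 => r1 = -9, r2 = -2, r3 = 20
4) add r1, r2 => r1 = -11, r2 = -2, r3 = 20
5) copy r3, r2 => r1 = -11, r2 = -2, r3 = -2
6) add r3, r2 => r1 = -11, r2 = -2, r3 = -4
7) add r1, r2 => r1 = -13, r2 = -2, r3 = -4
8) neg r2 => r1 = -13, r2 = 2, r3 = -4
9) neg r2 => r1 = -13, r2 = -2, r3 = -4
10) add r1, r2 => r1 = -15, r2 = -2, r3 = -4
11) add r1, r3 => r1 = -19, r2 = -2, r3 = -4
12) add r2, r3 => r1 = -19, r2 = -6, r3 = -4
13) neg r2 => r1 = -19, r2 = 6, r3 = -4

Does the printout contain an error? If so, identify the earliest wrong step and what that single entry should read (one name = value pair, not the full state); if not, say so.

no error

Step 1: r3 = -2 — agrees with the printout.
Step 2: r3 = -2 * -9 = 18 — agrees with the printout.
Step 3: r3 = 18 - -2 = 20 — same as recorded.
Step 4: r1 = -9 + -2 = -11 — exactly as logged.
Step 5: r3 = -2 — in agreement.
Step 6: r3 = -2 + -2 = -4 — checks out.
Step 7: r1 = -11 + -2 = -13 — matches.
Step 8: r2 = -(-2) = 2 — exactly as logged.
Step 9: r2 = -(2) = -2 — same as recorded.
Step 10: r1 = -13 + -2 = -15 — same as recorded.
Step 11: r1 = -15 + -4 = -19 — in agreement.
Step 12: r2 = -2 + -4 = -6 — matches.
Step 13: r2 = -(-6) = 6 — in agreement.
The recomputation confirms every line.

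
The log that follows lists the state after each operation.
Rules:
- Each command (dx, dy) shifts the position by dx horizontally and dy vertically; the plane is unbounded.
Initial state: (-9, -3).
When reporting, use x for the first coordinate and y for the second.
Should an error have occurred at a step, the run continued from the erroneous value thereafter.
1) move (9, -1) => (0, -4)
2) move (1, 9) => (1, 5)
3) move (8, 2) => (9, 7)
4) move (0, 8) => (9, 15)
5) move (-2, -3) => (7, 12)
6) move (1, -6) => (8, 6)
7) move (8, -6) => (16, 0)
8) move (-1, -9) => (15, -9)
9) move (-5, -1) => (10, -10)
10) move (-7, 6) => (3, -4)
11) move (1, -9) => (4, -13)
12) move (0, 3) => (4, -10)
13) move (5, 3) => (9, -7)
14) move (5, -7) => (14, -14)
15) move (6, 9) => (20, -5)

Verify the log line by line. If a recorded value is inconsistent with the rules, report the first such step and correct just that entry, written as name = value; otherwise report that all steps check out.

no error

Recomputing the run from the initial state:
step 1: x = 0, y = -4
step 2: x = 1, y = 5
step 3: x = 9, y = 7
step 4: x = 9, y = 15
step 5: x = 7, y = 12
step 6: x = 8, y = 6
step 7: x = 16, y = 0
step 8: x = 15, y = -9
step 9: x = 10, y = -10
step 10: x = 3, y = -4
step 11: x = 4, y = -13
step 12: x = 4, y = -10
step 13: x = 9, y = -7
step 14: x = 14, y = -14
step 15: x = 20, y = -5
This matches the log at every step.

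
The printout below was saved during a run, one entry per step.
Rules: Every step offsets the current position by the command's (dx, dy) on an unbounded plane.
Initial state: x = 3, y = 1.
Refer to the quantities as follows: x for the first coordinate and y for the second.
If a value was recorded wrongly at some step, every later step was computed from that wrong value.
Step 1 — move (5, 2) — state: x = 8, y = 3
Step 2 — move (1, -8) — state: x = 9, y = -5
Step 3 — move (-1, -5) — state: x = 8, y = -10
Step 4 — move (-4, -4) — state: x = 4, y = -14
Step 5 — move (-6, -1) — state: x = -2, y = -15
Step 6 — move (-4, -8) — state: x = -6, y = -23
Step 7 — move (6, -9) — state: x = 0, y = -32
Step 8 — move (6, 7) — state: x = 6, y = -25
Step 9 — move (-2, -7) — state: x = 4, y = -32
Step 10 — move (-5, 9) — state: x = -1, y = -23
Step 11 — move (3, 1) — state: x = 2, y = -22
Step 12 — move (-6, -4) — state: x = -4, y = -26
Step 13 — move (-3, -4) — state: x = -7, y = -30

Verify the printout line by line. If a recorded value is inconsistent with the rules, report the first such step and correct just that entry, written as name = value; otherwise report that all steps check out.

no error

Recomputing the run from the initial state:
step 1: x = 8, y = 3
step 2: x = 9, y = -5
step 3: x = 8, y = -10
step 4: x = 4, y = -14
step 5: x = -2, y = -15
step 6: x = -6, y = -23
step 7: x = 0, y = -32
step 8: x = 6, y = -25
step 9: x = 4, y = -32
step 10: x = -1, y = -23
step 11: x = 2, y = -22
step 12: x = -4, y = -26
step 13: x = -7, y = -30
This matches the printout at every step.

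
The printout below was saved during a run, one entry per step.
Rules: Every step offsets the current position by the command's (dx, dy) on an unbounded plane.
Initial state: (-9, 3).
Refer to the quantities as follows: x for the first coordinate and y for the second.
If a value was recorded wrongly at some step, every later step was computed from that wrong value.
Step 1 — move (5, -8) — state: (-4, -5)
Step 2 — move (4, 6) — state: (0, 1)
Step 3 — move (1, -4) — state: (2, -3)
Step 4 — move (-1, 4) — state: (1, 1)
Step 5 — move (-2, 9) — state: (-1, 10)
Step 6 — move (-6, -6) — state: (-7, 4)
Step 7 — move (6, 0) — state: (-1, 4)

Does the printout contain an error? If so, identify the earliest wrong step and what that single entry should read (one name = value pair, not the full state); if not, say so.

step 1: x = -9 + (5) = -4, y = 3 + (-8) = -5 -> no discrepancy
step 2: x = -4 + (4) = 0, y = -5 + (6) = 1 -> exactly as logged
step 3: x = 0 + (1) = 1, y = 1 + (-4) = -3 -> the printout has a different value
Conclusion: step 3 carries the first error; the entry should be x = 1.

step 3, x = 1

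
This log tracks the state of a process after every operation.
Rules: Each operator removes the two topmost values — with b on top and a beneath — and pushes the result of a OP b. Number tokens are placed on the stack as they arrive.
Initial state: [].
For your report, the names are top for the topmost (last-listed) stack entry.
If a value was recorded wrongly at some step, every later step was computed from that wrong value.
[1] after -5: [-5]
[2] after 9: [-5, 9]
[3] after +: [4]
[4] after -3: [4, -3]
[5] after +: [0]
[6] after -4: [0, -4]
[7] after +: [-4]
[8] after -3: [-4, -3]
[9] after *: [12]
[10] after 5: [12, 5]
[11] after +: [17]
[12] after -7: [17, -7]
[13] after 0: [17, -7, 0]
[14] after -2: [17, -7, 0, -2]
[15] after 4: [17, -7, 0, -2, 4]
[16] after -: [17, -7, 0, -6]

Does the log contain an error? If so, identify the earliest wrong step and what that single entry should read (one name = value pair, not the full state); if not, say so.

Step 1: push -5: top = -5 — consistent with the log.
Step 2: push 9: top = 9 — in agreement.
Step 3: -5 + 9 = 4 — consistent with the log.
Step 4: push -3: top = -3 — agrees with the log.
Step 5: 4 + -3 = 1 — first mismatch against the log.
Conclusion: step 5 carries the first error; the entry should be top = 1.

step 5, top = 1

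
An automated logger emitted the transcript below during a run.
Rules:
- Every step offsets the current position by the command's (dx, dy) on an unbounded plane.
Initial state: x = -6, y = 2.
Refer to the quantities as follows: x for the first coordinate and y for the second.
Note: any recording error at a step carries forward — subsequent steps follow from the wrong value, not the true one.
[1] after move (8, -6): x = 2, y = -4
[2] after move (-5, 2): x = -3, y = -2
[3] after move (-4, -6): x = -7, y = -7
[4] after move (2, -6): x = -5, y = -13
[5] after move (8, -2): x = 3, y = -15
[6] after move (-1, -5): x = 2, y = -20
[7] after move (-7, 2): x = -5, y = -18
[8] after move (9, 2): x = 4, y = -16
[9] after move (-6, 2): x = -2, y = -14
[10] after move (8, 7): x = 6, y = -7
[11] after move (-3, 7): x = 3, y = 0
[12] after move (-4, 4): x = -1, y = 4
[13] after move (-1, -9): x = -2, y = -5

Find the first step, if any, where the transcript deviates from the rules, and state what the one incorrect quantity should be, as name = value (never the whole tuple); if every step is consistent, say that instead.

step 3, y = -8

Recomputing the run from the initial state:
step 1: x = 2, y = -4
step 2: x = -3, y = -2
step 3: x = -7, y = -8
step 4: x = -5, y = -14
step 5: x = 3, y = -16
step 6: x = 2, y = -21
step 7: x = -5, y = -19
step 8: x = 4, y = -17
step 9: x = -2, y = -15
step 10: x = 6, y = -8
step 11: x = 3, y = -1
step 12: x = -1, y = 3
step 13: x = -2, y = -6
The first disagreement with the transcript is at step 3, where the value should be y = -8.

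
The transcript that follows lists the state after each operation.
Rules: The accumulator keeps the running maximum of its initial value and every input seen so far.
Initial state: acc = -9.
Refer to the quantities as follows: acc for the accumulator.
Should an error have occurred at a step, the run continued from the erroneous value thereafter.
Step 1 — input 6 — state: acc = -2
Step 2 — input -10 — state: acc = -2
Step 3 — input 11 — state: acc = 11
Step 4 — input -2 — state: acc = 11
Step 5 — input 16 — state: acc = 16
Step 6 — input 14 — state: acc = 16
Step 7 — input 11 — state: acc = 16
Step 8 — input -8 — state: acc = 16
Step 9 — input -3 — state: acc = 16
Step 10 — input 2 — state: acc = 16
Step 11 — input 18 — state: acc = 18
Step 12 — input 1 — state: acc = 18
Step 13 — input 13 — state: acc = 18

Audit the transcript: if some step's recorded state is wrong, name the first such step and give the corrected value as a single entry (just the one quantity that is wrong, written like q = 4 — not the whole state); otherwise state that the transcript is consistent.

Recomputing the run from the initial state:
step 1: acc = 6
step 2: acc = 6
step 3: acc = 11
step 4: acc = 11
step 5: acc = 16
step 6: acc = 16
step 7: acc = 16
step 8: acc = 16
step 9: acc = 16
step 10: acc = 16
step 11: acc = 18
step 12: acc = 18
step 13: acc = 18
The first disagreement with the transcript is at step 1, where the value should be acc = 6.

step 1, acc = 6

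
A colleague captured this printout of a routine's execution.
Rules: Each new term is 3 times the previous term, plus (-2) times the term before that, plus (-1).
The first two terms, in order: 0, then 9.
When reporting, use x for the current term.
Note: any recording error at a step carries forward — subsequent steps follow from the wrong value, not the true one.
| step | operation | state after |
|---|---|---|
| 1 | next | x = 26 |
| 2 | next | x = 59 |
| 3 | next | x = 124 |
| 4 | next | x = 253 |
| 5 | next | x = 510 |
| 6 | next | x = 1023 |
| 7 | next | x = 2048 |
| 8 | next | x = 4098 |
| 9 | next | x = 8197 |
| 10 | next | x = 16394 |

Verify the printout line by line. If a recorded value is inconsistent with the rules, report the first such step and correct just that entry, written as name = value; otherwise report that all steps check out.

step 8, x = 4097

step 1: x = 3*(9) + (-2)*(0) + (-1) = 26 -> agrees with the printout
step 2: x = 3*(26) + (-2)*(9) + (-1) = 59 -> matches
step 3: x = 3*(59) + (-2)*(26) + (-1) = 124 -> matches
step 4: x = 3*(124) + (-2)*(59) + (-1) = 253 -> no discrepancy
step 5: x = 3*(253) + (-2)*(124) + (-1) = 510 -> verified
step 6: x = 3*(510) + (-2)*(253) + (-1) = 1023 -> no discrepancy
step 7: x = 3*(1023) + (-2)*(510) + (-1) = 2048 -> exactly as logged
step 8: x = 3*(2048) + (-2)*(1023) + (-1) = 4097 -> the entry is off here
First incorrect step: 8; the correct value is x = 4097.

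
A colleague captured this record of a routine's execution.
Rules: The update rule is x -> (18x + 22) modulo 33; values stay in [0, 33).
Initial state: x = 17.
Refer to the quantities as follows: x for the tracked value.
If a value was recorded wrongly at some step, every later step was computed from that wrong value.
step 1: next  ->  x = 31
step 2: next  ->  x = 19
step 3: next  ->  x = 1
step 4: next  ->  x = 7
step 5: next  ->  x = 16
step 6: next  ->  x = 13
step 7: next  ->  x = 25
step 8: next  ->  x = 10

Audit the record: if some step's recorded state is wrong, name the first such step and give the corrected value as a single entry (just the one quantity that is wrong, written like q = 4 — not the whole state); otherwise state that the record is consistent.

no error

Recomputing the run from the initial state:
step 1: x = 31
step 2: x = 19
step 3: x = 1
step 4: x = 7
step 5: x = 16
step 6: x = 13
step 7: x = 25
step 8: x = 10
This matches the record at every step.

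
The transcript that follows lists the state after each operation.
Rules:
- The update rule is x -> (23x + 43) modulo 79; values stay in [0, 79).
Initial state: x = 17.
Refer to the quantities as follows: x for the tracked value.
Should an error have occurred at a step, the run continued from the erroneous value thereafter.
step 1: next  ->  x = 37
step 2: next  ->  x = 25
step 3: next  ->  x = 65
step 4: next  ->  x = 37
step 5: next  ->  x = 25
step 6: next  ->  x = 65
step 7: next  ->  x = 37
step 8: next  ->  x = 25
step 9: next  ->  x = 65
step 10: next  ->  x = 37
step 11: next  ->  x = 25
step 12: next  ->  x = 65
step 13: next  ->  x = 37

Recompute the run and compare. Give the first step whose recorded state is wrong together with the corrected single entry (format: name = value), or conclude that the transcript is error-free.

step 1, x = 39

step 1: x = (23*17 + 43) mod 79 = 39 -> the recorded entry deviates here
Step 1 is the first one off; corrected, x = 39.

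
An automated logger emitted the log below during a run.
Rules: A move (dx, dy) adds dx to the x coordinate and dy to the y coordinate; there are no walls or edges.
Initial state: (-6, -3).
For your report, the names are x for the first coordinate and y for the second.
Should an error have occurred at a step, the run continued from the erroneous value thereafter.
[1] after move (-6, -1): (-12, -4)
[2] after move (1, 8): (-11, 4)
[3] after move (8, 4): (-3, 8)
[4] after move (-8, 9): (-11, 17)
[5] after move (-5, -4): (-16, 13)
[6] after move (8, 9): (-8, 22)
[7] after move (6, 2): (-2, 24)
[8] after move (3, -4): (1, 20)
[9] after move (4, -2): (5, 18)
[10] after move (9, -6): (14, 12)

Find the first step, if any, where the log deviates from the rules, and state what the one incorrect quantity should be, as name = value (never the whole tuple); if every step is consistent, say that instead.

Recomputing the run from the initial state:
step 1: x = -12, y = -4
step 2: x = -11, y = 4
step 3: x = -3, y = 8
step 4: x = -11, y = 17
step 5: x = -16, y = 13
step 6: x = -8, y = 22
step 7: x = -2, y = 24
step 8: x = 1, y = 20
step 9: x = 5, y = 18
step 10: x = 14, y = 12
This matches the log at every step.

no error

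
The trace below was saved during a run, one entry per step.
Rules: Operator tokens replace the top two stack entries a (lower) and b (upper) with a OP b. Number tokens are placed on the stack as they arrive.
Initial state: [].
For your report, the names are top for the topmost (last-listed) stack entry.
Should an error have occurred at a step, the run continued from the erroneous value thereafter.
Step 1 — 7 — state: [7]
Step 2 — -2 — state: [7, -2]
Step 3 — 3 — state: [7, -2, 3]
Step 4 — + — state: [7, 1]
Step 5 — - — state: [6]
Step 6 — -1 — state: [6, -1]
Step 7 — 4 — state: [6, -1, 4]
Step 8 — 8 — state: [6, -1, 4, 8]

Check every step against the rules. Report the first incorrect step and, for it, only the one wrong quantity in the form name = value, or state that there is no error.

no error

step 1: push 7: top = 7 -> exactly as logged
step 2: push -2: top = -2 -> checks out
step 3: push 3: top = 3 -> exactly as logged
step 4: -2 + 3 = 1 -> same as recorded
step 5: 7 - 1 = 6 -> matches
step 6: push -1: top = -1 -> matches
step 7: push 4: top = 4 -> no discrepancy
step 8: push 8: top = 8 -> consistent with the trace
The whole run recomputes cleanly — no discrepancies.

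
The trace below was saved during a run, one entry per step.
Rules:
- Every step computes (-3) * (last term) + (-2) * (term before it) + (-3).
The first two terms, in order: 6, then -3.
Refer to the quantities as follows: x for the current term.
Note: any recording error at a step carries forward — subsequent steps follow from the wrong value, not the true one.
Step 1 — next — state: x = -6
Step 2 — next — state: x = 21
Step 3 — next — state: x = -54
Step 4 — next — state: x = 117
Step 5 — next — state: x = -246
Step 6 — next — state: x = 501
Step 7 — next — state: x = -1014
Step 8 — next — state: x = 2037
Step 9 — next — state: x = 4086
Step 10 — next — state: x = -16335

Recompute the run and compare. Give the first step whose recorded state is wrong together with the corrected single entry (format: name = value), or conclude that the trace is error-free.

1. x = -3*(-3) + (-2)*(6) + (-3) = -6 (exactly as logged)
2. x = -3*(-6) + (-2)*(-3) + (-3) = 21 (same as recorded)
3. x = -3*(21) + (-2)*(-6) + (-3) = -54 (consistent with the trace)
4. x = -3*(-54) + (-2)*(21) + (-3) = 117 (exactly as logged)
5. x = -3*(117) + (-2)*(-54) + (-3) = -246 (confirmed correct)
6. x = -3*(-246) + (-2)*(117) + (-3) = 501 (confirmed correct)
7. x = -3*(501) + (-2)*(-246) + (-3) = -1014 (exactly as logged)
8. x = -3*(-1014) + (-2)*(501) + (-3) = 2037 (confirmed correct)
9. x = -3*(2037) + (-2)*(-1014) + (-3) = -4086 (first mismatch against the trace)
First incorrect step: 9; the correct value is x = -4086.

step 9, x = -4086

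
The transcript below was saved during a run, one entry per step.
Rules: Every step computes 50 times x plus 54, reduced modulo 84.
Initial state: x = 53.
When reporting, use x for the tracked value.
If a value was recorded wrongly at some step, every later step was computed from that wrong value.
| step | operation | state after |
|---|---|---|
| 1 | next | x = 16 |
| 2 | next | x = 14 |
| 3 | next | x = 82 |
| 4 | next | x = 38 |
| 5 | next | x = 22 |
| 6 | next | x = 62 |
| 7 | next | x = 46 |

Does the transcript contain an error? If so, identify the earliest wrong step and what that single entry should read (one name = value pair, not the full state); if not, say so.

step 1: x = (50*53 + 54) mod 84 = 16 -> checks out
step 2: x = (50*16 + 54) mod 84 = 14 -> no discrepancy
step 3: x = (50*14 + 54) mod 84 = 82 -> verified
step 4: x = (50*82 + 54) mod 84 = 38 -> exactly as logged
step 5: x = (50*38 + 54) mod 84 = 22 -> confirmed correct
step 6: x = (50*22 + 54) mod 84 = 62 -> no discrepancy
step 7: x = (50*62 + 54) mod 84 = 46 -> same as recorded
All steps check out; nothing to correct.

no error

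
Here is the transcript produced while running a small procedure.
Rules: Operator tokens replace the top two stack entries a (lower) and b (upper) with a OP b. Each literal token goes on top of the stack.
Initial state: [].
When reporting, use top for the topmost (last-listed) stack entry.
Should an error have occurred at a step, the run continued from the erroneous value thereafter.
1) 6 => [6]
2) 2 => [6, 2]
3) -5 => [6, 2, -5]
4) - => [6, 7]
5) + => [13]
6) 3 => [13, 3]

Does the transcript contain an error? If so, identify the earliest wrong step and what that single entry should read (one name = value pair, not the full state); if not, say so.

Recomputing the run from the initial state:
step 1: [6]
step 2: [6, 2]
step 3: [6, 2, -5]
step 4: [6, 7]
step 5: [13]
step 6: [13, 3]
This matches the transcript at every step.

no error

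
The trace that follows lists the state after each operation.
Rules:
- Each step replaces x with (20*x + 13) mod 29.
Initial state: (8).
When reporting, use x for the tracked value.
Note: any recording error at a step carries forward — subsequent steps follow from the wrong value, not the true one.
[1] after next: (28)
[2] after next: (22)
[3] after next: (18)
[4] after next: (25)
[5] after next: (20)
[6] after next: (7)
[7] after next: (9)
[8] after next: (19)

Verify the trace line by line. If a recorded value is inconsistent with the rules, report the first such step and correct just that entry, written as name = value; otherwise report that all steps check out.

step 7, x = 8

Step 1: x = (20*8 + 13) mod 29 = 28 — consistent with the trace.
Step 2: x = (20*28 + 13) mod 29 = 22 — consistent with the trace.
Step 3: x = (20*22 + 13) mod 29 = 18 — verified.
Step 4: x = (20*18 + 13) mod 29 = 25 — consistent with the trace.
Step 5: x = (20*25 + 13) mod 29 = 20 — no discrepancy.
Step 6: x = (20*20 + 13) mod 29 = 7 — verified.
Step 7: x = (20*7 + 13) mod 29 = 8 — not what was recorded.
First incorrect step: 7; the correct value is x = 8.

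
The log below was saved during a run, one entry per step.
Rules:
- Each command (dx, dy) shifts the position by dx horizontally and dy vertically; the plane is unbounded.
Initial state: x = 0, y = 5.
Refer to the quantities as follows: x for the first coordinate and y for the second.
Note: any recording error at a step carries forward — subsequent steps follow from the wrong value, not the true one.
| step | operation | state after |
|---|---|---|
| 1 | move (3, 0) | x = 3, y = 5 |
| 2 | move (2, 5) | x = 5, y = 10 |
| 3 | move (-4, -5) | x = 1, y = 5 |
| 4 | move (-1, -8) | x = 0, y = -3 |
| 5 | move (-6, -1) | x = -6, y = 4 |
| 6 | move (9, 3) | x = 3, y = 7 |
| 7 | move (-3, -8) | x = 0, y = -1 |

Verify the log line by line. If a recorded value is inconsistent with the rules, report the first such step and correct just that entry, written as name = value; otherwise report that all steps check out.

Step 1: x = 0 + (3) = 3, y = 5 + (0) = 5 — agrees with the log.
Step 2: x = 3 + (2) = 5, y = 5 + (5) = 10 — same as recorded.
Step 3: x = 5 + (-4) = 1, y = 10 + (-5) = 5 — agrees with the log.
Step 4: x = 1 + (-1) = 0, y = 5 + (-8) = -3 — verified.
Step 5: x = 0 + (-6) = -6, y = -3 + (-1) = -4 — the entry is off here.
First deviation found at step 5; the corrected entry is y = -4.

step 5, y = -4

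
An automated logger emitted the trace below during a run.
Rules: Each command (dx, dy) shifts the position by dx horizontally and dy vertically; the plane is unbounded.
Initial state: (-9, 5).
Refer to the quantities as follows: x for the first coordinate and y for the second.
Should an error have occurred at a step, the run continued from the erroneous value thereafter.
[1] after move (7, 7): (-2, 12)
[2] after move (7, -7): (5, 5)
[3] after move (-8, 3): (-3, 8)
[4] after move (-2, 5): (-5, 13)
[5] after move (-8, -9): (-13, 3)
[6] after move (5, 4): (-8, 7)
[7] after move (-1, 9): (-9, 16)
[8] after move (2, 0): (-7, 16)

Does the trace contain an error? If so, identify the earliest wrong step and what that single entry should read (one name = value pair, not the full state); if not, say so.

Step 1: x = -9 + (7) = -2, y = 5 + (7) = 12 — confirmed correct.
Step 2: x = -2 + (7) = 5, y = 12 + (-7) = 5 — confirmed correct.
Step 3: x = 5 + (-8) = -3, y = 5 + (3) = 8 — matches.
Step 4: x = -3 + (-2) = -5, y = 8 + (5) = 13 — exactly as logged.
Step 5: x = -5 + (-8) = -13, y = 13 + (-9) = 4 — the trace disagrees here.
First incorrect step: 5; the correct value is y = 4.

step 5, y = 4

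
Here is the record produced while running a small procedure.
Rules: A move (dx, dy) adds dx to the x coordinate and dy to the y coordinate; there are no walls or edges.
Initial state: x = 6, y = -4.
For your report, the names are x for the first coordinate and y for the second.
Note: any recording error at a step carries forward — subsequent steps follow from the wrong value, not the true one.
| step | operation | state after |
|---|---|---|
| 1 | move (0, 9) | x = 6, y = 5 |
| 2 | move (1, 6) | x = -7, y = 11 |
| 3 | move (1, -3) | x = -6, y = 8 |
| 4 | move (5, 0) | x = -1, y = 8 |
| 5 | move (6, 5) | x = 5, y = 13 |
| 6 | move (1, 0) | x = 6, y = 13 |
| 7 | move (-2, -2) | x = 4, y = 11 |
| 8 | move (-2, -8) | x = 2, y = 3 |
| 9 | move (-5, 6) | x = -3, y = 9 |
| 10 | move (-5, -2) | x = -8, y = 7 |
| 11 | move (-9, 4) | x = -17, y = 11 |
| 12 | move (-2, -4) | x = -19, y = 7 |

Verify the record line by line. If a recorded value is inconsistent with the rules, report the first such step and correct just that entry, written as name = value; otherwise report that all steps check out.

step 2, x = 7

1. x = 6 + (0) = 6, y = -4 + (9) = 5 (checks out)
2. x = 6 + (1) = 7, y = 5 + (6) = 11 (the record disagrees here)
First incorrect step: 2; the correct value is x = 7.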